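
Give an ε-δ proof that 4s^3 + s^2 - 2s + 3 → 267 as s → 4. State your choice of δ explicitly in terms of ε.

Suppose ε > 0. We want δ > 0 such that 0 < |s − 4| < δ implies |(4s^3 + s^2 - 2s + 3) − 267| < ε.
(4s^3 + s^2 - 2s + 3) − 267 = 4s^3 + s^2 - 2s - 264 = (s − 4)(4s^2 + 17s + 66).
So |(4s^3 + s^2 - 2s + 3) − 267| = |s − 4|·|4s^2 + 17s + 66|.
Require δ ≤ 1. Then |s − 4| < 1 gives |s| < 5, and by the triangle inequality |4s^2 + 17s + 66| ≤ 4·5^2 + 17·5 + 66 = 251.
Hence |(4s^3 + s^2 - 2s + 3) − 267| ≤ 251|s − 4| < ε provided |s − 4| < ε/251.
Take δ = min(1, ε/251). Then 0 < |s − 4| < δ gives both |s − 4| < 1 and |s − 4| < ε/251, so |(4s^3 + s^2 - 2s + 3) − 267| < ε.

δ = min(1, ε/251)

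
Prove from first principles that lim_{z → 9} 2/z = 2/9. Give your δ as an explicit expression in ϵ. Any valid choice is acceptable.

δ = min(9/2, (81/4)ϵ)

Suppose ϵ > 0. We seek δ > 0 such that 0 < |z − 9| < δ implies |2/z − (2/9)| < ϵ.
|2/z − (2/9)| = 2·|9 − z|/(9·|z|) = 2|z − 9|/(9|z|).
Require δ ≤ 9/2 so that |z| > 9 − 9/2 = 9/2, hence 9|z| > 81/2.
Then |2/z − (2/9)| < 2|z − 9|/(81/2), which is < ϵ when |z − 9| < (81/4)ϵ.
Take δ = min(9/2, (81/4)ϵ). Then 0 < |z − 9| < δ gives both |z − 9| < 9/2 and |z − 9| < (81/4)ϵ, so |2/z − (2/9)| < ϵ.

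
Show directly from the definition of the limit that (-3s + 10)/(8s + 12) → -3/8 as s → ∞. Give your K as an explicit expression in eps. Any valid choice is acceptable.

Suppose eps > 0. We seek K > 0 such that s > K implies |(-3s + 10)/(8s + 12) + 3/8| < eps.
(-3s + 10)/(8s + 12) + 3/8 = (8(-3s + 10) − (-3)(8s + 12)) / (8(8s + 12)) = 116/(8(8s + 12)).
For s > 0 we have 8s + 12 > 8s, so |(-3s + 10)/(8s + 12) + 3/8| = 116/(8(8s + 12)) < 116/(8·8s) = (29/16)/s.
Thus |(-3s + 10)/(8s + 12) + 3/8| < eps whenever s > (29/16)/eps.
Take K = (29/16)/eps. If s > K then |(-3s + 10)/(8s + 12) + 3/8| < (29/16)/s < eps.

K = (29/16)/eps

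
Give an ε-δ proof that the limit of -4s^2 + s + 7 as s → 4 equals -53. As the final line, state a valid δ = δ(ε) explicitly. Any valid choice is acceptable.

Let ε > 0 be given. We want δ > 0 such that 0 < |s − 4| < δ implies |(-4s^2 + s + 7) + 53| < ε.
(-4s^2 + s + 7) + 53 = -4s^2 + s + 60 = (s − 4)(-4s - 15).
So |(-4s^2 + s + 7) + 53| = |s − 4|·|-4s - 15|.
Assume first that |s − 4| < 2, so |s| < 6. Then |-4s - 15| ≤ 4·6 + 15 = 39.
Hence |(-4s^2 + s + 7) + 53| ≤ 39|s − 4| < ε provided |s − 4| < ε/39.
Take δ = min(2, ε/39). Then 0 < |s − 4| < δ gives both |s − 4| < 2 and |s − 4| < ε/39, so |(-4s^2 + s + 7) + 53| < ε.

δ = min(2, ε/39)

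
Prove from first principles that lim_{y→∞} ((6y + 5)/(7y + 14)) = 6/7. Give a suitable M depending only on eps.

M = 1/eps

Suppose eps > 0. We seek M > 0 such that y > M implies |(6y + 5)/(7y + 14) − (6/7)| < eps.
(6y + 5)/(7y + 14) − (6/7) = (7(6y + 5) − 6(7y + 14)) / (7(7y + 14)) = -49/(7(7y + 14)).
For y > 0 we have 7y + 14 > 7y, so |(6y + 5)/(7y + 14) − (6/7)| = 49/(7(7y + 14)) < 49/(7·7y) = 1/y.
Thus |(6y + 5)/(7y + 14) − (6/7)| < eps whenever y > 1/eps.
Take M = 1/eps. If y > M then |(6y + 5)/(7y + 14) − (6/7)| < 1/y < eps.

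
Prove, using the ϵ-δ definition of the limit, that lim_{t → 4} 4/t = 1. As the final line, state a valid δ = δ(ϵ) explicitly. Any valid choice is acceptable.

Fix ϵ > 0. We seek δ > 0 such that 0 < |t − 4| < δ implies |4/t − 1| < ϵ.
|4/t − 1| = 4·|4 − t|/(4·|t|) = 4|t − 4|/(4|t|).
Require δ ≤ 2 so that |t| > 4 − 2 = 2, hence 4|t| > 8.
Then |4/t − 1| < 4|t − 4|/8, which is < ϵ when |t − 4| < 2ϵ.
Take δ = min(2, 2ϵ). Then 0 < |t − 4| < δ gives both |t − 4| < 2 and |t − 4| < 2ϵ, so |4/t − 1| < ϵ.

δ = min(2, 2ϵ)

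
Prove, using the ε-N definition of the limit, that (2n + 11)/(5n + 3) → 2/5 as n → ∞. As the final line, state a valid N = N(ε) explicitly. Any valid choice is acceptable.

Let ε > 0. For n ≥ 1, |(2n + 11)/(5n + 3) − (2/5)| = |49|/(5(5n + 3)) = 49/(5(5n + 3)).
Since 5n + 3 ≥ 5n for n ≥ 1, this is ≤ 49/(5·5n) = (49/25)/n.
So |(2n + 11)/(5n + 3) − (2/5)| < ε whenever n > (49/25)/ε.
Take N = (49/25)/ε. If n > N then |(2n + 11)/(5n + 3) − (2/5)| ≤ (49/25)/n < ε.

N = (49/25)/ε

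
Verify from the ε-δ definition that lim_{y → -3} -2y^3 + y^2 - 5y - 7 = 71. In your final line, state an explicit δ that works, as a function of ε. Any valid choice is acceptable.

Let ε > 0. We want δ > 0 such that 0 < |y + 3| < δ implies |(-2y^3 + y^2 - 5y - 7) − 71| < ε.
(-2y^3 + y^2 - 5y - 7) − 71 = -2y^3 + y^2 - 5y - 78 = (y + 3)(-2y^2 + 7y - 26).
So |(-2y^3 + y^2 - 5y - 7) − 71| = |y + 3|·|-2y^2 + 7y - 26|.
Assume first that |y + 3| < 1, so |y| < 4. Then |-2y^2 + 7y - 26| ≤ 2·4^2 + 7·4 + 26 = 86.
Hence |(-2y^3 + y^2 - 5y - 7) − 71| ≤ 86|y + 3| < ε provided |y + 3| < ε/86.
Take δ = min(1, ε/86). Then 0 < |y + 3| < δ gives both |y + 3| < 1 and |y + 3| < ε/86, so |(-2y^3 + y^2 - 5y - 7) − 71| < ε.

δ = min(1, ε/86)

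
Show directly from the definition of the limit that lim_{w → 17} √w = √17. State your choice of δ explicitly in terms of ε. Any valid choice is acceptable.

δ = min(17, √17·ε)

Suppose ε > 0. We want δ > 0 such that 0 < |w − 17| < δ implies |√w − √17| < ε.
Multiplying by the conjugate, |√w − √17| = |w − 17|/(√w + √17).
Restrict δ ≤ 17 so that |w − 17| < 17 forces w > 0, and then √w + √17 > √17.
Hence |√w − √17| < |w − 17|/√17, which is < ε once |w − 17| < √17·ε.
Take δ = min(17, √17·ε). If 0 < |w − 17| < δ then w > 0 and |√w − √17| < |w − 17|/√17 < ε.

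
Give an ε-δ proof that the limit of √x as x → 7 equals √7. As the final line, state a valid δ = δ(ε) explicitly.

Fix ε > 0. We want δ > 0 such that 0 < |x − 7| < δ implies |√x − √7| < ε.
Rationalise: √x − √7 = (x − 7)/(√x + √7), so |√x − √7| = |x − 7|/(√x + √7).
Restrict δ ≤ 7 so that |x − 7| < 7 forces x > 0, and then √x + √7 > √7.
Hence |√x − √7| < |x − 7|/√7, which is < ε once |x − 7| < √7·ε.
Take δ = min(7, √7·ε). If 0 < |x − 7| < δ then x > 0 and |√x − √7| < |x − 7|/√7 < ε.

δ = min(7, √7·ε)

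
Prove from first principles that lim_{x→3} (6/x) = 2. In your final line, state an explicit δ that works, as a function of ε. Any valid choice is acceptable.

δ = min(3/2, (3/4)ε)

Fix ε > 0. We seek δ > 0 such that 0 < |x − 3| < δ implies |6/x − 2| < ε.
|6/x − 2| = 6·|3 − x|/(3·|x|) = 6|x − 3|/(3|x|).
Restrict δ ≤ 3/2. Then |x − 3| < 3/2 gives |x| > 3/2, so 3|x| > 9/2.
Then |6/x − 2| < 6|x − 3|/(9/2), which is < ε when |x − 3| < (3/4)ε.
Take δ = min(3/2, (3/4)ε). Then 0 < |x − 3| < δ gives both |x − 3| < 3/2 and |x − 3| < (3/4)ε, so |6/x − 2| < ε.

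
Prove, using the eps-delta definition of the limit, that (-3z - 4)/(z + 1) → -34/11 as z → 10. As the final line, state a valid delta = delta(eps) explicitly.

Suppose eps > 0. We want delta > 0 with 0 < |z − 10| < delta ⇒ |(-3z - 4)/(z + 1) + 34/11| < eps.
Combining over a common denominator, (-3z - 4)/(z + 1) + 34/11 = [(-3z - 4)·11 − (-34)·(z + 1)] / [11·(z + 1)] = 1(z − 10) / (11(z + 1)).
So |(-3z - 4)/(z + 1) + 34/11| = |z − 10| / (11·|z + 1|).
Require delta ≤ 11/2, so |z + 1| ≥ |11| − |z − 10| > 11 − 11/2 = 11/2.
Hence |(-3z - 4)/(z + 1) + 34/11| < |z − 10|/(11·(11/2)) = (2/121)|z − 10|, which is < eps once |z − 10| < (121/2)eps.
Take delta = min(11/2, (121/2)eps). Then 0 < |z − 10| < delta forces both bounds, so |(-3z - 4)/(z + 1) + 34/11| < eps.

delta = min(11/2, (121/2)eps)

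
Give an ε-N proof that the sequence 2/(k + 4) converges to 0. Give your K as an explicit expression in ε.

Fix ε > 0. For k ≥ 1, |2/(k + 4) − 0| = 2/(k + 4) ≤ 2/k.
We need 2/k < ε, i.e. k > 2/ε.
Take K = 2/ε. If k > K then |2/(k + 4)| ≤ 2/k < ε.

K = 2/ε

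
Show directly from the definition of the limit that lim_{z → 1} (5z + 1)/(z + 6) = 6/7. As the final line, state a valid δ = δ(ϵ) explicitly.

δ = min(7/2, (49/58)ϵ)

Let ϵ > 0. We want δ > 0 with 0 < |z − 1| < δ ⇒ |(5z + 1)/(z + 6) − (6/7)| < ϵ.
Combining over a common denominator, (5z + 1)/(z + 6) − (6/7) = [(5z + 1)·7 − 6·(z + 6)] / [7·(z + 6)] = 29(z − 1) / (7(z + 6)).
So |(5z + 1)/(z + 6) − (6/7)| = 29|z − 1| / (7·|z + 6|).
Require δ ≤ 7/2, so |z + 6| ≥ |7| − |z − 1| > 7 − 7/2 = 7/2.
Hence |(5z + 1)/(z + 6) − (6/7)| < 29|z − 1|/(7·(7/2)) = (58/49)|z − 1|, which is < ϵ once |z − 1| < (49/58)ϵ.
Take δ = min(7/2, (49/58)ϵ). Then 0 < |z − 1| < δ forces both bounds, so |(5z + 1)/(z + 6) − (6/7)| < ϵ.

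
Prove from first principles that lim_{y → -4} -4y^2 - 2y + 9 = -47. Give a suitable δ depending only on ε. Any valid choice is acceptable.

Fix ε > 0. We want δ > 0 such that 0 < |y + 4| < δ implies |(-4y^2 - 2y + 9) + 47| < ε.
(-4y^2 - 2y + 9) + 47 = -4y^2 - 2y + 56 = (y + 4)(-4y + 14).
So |(-4y^2 - 2y + 9) + 47| = |y + 4|·|-4y + 14|.
Assume first that |y + 4| < 2, so |y| < 6. Then |-4y + 14| ≤ 4·6 + 14 = 38.
Hence |(-4y^2 - 2y + 9) + 47| ≤ 38|y + 4| < ε provided |y + 4| < ε/38.
Choosing δ = min(2, ε/38) ensures both conditions, hence |(-4y^2 - 2y + 9) + 47| < ε.

δ = min(2, ε/38)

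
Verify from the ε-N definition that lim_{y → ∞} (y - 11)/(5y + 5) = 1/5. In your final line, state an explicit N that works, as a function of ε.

Suppose ε > 0. We seek N > 0 such that y > N implies |(y - 11)/(5y + 5) − (1/5)| < ε.
(y - 11)/(5y + 5) − (1/5) = (5(y - 11) − (5y + 5)) / (5(5y + 5)) = -60/(5(5y + 5)).
For y > 0 we have 5y + 5 > 5y, so |(y - 11)/(5y + 5) − (1/5)| = 60/(5(5y + 5)) < 60/(5·5y) = (12/5)/y.
Thus |(y - 11)/(5y + 5) − (1/5)| < ε whenever y > (12/5)/ε.
Take N = (12/5)/ε. If y > N then |(y - 11)/(5y + 5) − (1/5)| < (12/5)/y < ε.

N = (12/5)/ε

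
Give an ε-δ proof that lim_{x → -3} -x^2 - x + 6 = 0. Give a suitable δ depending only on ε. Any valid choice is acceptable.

δ = min(2, ε/7)

Suppose ε > 0. We want δ > 0 such that 0 < |x + 3| < δ implies |(-x^2 - x + 6)| < ε.
(-x^2 - x + 6) = -x^2 - x + 6 = (x + 3)(-x + 2).
So |(-x^2 - x + 6)| = |x + 3|·|-x + 2|.
Require δ ≤ 2. Then |x + 3| < 2 gives |x| < 5, and by the triangle inequality |-x + 2| ≤ 5 + 2 = 7.
Hence |(-x^2 - x + 6)| ≤ 7|x + 3| < ε provided |x + 3| < ε/7.
Choosing δ = min(2, ε/7) ensures both conditions, hence |(-x^2 - x + 6)| < ε.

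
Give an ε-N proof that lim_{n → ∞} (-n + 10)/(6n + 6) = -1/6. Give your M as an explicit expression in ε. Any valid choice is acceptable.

Let ε > 0 be given. For n ≥ 1, |(-n + 10)/(6n + 6) + 1/6| = |66|/(6(6n + 6)) = 66/(6(6n + 6)).
Since 6n + 6 ≥ 6n for n ≥ 1, this is ≤ 66/(6·6n) = (11/6)/n.
So |(-n + 10)/(6n + 6) + 1/6| < ε whenever n > (11/6)/ε.
Take M = (11/6)/ε. If n > M then |(-n + 10)/(6n + 6) + 1/6| ≤ (11/6)/n < ε.

M = (11/6)/ε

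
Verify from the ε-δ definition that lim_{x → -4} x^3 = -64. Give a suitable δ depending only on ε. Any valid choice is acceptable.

Let ε > 0 be given. We seek δ > 0 with 0 < |x + 4| < δ ⇒ |x^3 + 64| < ε.
Factor: x^3 + 64 = (x + 4)(x^2 - 4x + 16), so |x^3 + 64| = |x + 4|·|x^2 - 4x + 16|.
Restrict δ ≤ 2. Then |x + 4| < 2 gives |x| < 6, so by the triangle inequality |x^2 - 4x + 16| ≤ 6^2 + 4·6 + 16 = 76.
Hence |x^3 + 64| ≤ 76|x + 4|, which is < ε once |x + 4| < ε/76.
Take δ = min(2, ε/76). If 0 < |x + 4| < δ then both bounds hold and |x^3 + 64| ≤ 76|x + 4| < 76·(ε/76) = ε.

δ = min(2, ε/76)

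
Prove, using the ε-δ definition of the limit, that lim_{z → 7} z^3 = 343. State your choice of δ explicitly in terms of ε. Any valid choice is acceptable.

Let ε > 0. We seek δ > 0 with 0 < |z − 7| < δ ⇒ |z^3 − 343| < ε.
Factor: z^3 − 343 = (z − 7)(z^2 + 7z + 49), so |z^3 − 343| = |z − 7|·|z^2 + 7z + 49|.
Restrict δ ≤ 1. Then |z − 7| < 1 gives |z| < 8, so by the triangle inequality |z^2 + 7z + 49| ≤ 8^2 + 7·8 + 49 = 169.
Hence |z^3 − 343| ≤ 169|z − 7|, which is < ε once |z − 7| < ε/169.
Take δ = min(1, ε/169). If 0 < |z − 7| < δ then both bounds hold and |z^3 − 343| ≤ 169|z − 7| < 169·(ε/169) = ε.

δ = min(1, ε/169)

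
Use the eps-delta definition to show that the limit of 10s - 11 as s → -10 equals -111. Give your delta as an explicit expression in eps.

Let eps > 0. We need delta > 0 so that 0 < |s + 10| < delta implies |(10s - 11) + 111| < eps.
Since (10s - 11) + 111 = 10(s + 10), we have |(10s - 11) + 111| = 10|s + 10|.
Thus it suffices that |s + 10| < eps/10.
Choosing delta = eps/10 gives |(10s - 11) + 111| = 10|s + 10| < eps whenever |s + 10| < delta.

delta = eps/10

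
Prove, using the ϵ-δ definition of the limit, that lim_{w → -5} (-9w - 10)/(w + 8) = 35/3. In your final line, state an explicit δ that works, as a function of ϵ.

Let ϵ > 0. We want δ > 0 with 0 < |w + 5| < δ ⇒ |(-9w - 10)/(w + 8) − (35/3)| < ϵ.
Combining over a common denominator, (-9w - 10)/(w + 8) − (35/3) = [(-9w - 10)·3 − 35·(w + 8)] / [3·(w + 8)] = -62(w + 5) / (3(w + 8)).
So |(-9w - 10)/(w + 8) − (35/3)| = 62|w + 5| / (3·|w + 8|).
Restrict δ ≤ 3/2. Then |w + 5| < 3/2 gives |w + 8| = |(w + 5) + 3| ≥ 3 − 3/2 = 3/2.
Hence |(-9w - 10)/(w + 8) − (35/3)| < 62|w + 5|/(3·(3/2)) = (124/9)|w + 5|, which is < ϵ once |w + 5| < (9/124)ϵ.
Take δ = min(3/2, (9/124)ϵ). Then 0 < |w + 5| < δ forces both bounds, so |(-9w - 10)/(w + 8) − (35/3)| < ϵ.

δ = min(3/2, (9/124)ϵ)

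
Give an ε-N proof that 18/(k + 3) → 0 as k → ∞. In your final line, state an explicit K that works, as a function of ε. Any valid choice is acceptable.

Fix ε > 0. For k ≥ 1, |18/(k + 3) − 0| = 18/(k + 3) ≤ 18/k.
We need 18/k < ε, i.e. k > 18/ε.
Take K = 18/ε. If k > K then |18/(k + 3)| ≤ 18/k < ε.

K = 18/ε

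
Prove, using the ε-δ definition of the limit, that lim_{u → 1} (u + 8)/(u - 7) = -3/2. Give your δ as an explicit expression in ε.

δ = min(3, (6/5)ε)

Fix ε > 0. We want δ > 0 with 0 < |u − 1| < δ ⇒ |(u + 8)/(u - 7) + 3/2| < ε.
Combining over a common denominator, (u + 8)/(u - 7) + 3/2 = [(u + 8)·(-6) − 9·(u - 7)] / [(-6)·(u - 7)] = -15(u − 1) / ((-6)(u - 7)).
So |(u + 8)/(u - 7) + 3/2| = 15|u − 1| / (6·|u − 7|).
Restrict δ ≤ 3. Then |u − 1| < 3 gives |u − 7| = |(u − 1) + (-6)| ≥ 6 − 3 = 3.
Hence |(u + 8)/(u - 7) + 3/2| < 15|u − 1|/(6·3) = (5/6)|u − 1|, which is < ε once |u − 1| < (6/5)ε.
Take δ = min(3, (6/5)ε). Then 0 < |u − 1| < δ forces both bounds, so |(u + 8)/(u - 7) + 3/2| < ε.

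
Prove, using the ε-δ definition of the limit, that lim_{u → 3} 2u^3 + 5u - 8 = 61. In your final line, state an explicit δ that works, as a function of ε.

δ = min(1, ε/79)

Let ε > 0 be given. We want δ > 0 such that 0 < |u − 3| < δ implies |(2u^3 + 5u - 8) − 61| < ε.
(2u^3 + 5u - 8) − 61 = 2u^3 + 5u - 69 = (u − 3)(2u^2 + 6u + 23).
So |(2u^3 + 5u - 8) − 61| = |u − 3|·|2u^2 + 6u + 23|.
Require δ ≤ 1. Then |u − 3| < 1 gives |u| < 4, and by the triangle inequality |2u^2 + 6u + 23| ≤ 2·4^2 + 6·4 + 23 = 79.
Hence |(2u^3 + 5u - 8) − 61| ≤ 79|u − 3| < ε provided |u − 3| < ε/79.
Take δ = min(1, ε/79). Then 0 < |u − 3| < δ gives both |u − 3| < 1 and |u − 3| < ε/79, so |(2u^3 + 5u - 8) − 61| < ε.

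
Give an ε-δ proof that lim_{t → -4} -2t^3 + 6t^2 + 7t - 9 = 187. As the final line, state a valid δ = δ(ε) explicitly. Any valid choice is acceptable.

Suppose ε > 0. We want δ > 0 such that 0 < |t + 4| < δ implies |(-2t^3 + 6t^2 + 7t - 9) − 187| < ε.
(-2t^3 + 6t^2 + 7t - 9) − 187 = -2t^3 + 6t^2 + 7t - 196 = (t + 4)(-2t^2 + 14t - 49).
So |(-2t^3 + 6t^2 + 7t - 9) − 187| = |t + 4|·|-2t^2 + 14t - 49|.
Assume first that |t + 4| < 1, so |t| < 5. Then |-2t^2 + 14t - 49| ≤ 2·5^2 + 14·5 + 49 = 169.
Hence |(-2t^3 + 6t^2 + 7t - 9) − 187| ≤ 169|t + 4| < ε provided |t + 4| < ε/169.
Take δ = min(1, ε/169). Then 0 < |t + 4| < δ gives both |t + 4| < 1 and |t + 4| < ε/169, so |(-2t^3 + 6t^2 + 7t - 9) − 187| < ε.

δ = min(1, ε/169)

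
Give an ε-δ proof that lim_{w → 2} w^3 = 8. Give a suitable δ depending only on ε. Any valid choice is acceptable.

δ = min(2, ε/28)

Let ε > 0 be given. We seek δ > 0 with 0 < |w − 2| < δ ⇒ |w^3 − 8| < ε.
Factor: w^3 − 8 = (w − 2)(w^2 + 2w + 4), so |w^3 − 8| = |w − 2|·|w^2 + 2w + 4|.
Restrict δ ≤ 2. Then |w − 2| < 2 gives |w| < 4, so by the triangle inequality |w^2 + 2w + 4| ≤ 4^2 + 2·4 + 4 = 28.
Hence |w^3 − 8| ≤ 28|w − 2|, which is < ε once |w − 2| < ε/28.
Take δ = min(2, ε/28). If 0 < |w − 2| < δ then both bounds hold and |w^3 − 8| ≤ 28|w − 2| < 28·(ε/28) = ε.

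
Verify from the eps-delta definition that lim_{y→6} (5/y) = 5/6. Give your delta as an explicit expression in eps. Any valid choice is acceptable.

delta = min(3, (18/5)eps)

Let eps > 0 be given. We seek delta > 0 such that 0 < |y − 6| < delta implies |5/y − (5/6)| < eps.
|5/y − (5/6)| = 5·|6 − y|/(6·|y|) = 5|y − 6|/(6|y|).
Restrict delta ≤ 3. Then |y − 6| < 3 gives |y| > 3, so 6|y| > 18.
Then |5/y − (5/6)| < 5|y − 6|/18, which is < eps when |y − 6| < (18/5)eps.
Take delta = min(3, (18/5)eps). Then 0 < |y − 6| < delta gives both |y − 6| < 3 and |y − 6| < (18/5)eps, so |5/y − (5/6)| < eps.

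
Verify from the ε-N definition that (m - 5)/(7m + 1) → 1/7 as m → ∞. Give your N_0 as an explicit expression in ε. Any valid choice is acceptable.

Fix ε > 0. For m ≥ 1, |(m - 5)/(7m + 1) − (1/7)| = |-36|/(7(7m + 1)) = 36/(7(7m + 1)).
Since 7m + 1 ≥ 7m for m ≥ 1, this is ≤ 36/(7·7m) = (36/49)/m.
So |(m - 5)/(7m + 1) − (1/7)| < ε whenever m > (36/49)/ε.
Take N_0 = (36/49)/ε. If m > N_0 then |(m - 5)/(7m + 1) − (1/7)| ≤ (36/49)/m < ε.

N_0 = (36/49)/ε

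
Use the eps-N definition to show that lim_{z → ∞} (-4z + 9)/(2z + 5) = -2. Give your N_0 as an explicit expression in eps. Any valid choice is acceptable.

N_0 = (19/2)/eps

Let eps > 0. We seek N_0 > 0 such that z > N_0 implies |(-4z + 9)/(2z + 5) + 2| < eps.
(-4z + 9)/(2z + 5) + 2 = (2(-4z + 9) − (-4)(2z + 5)) / (2(2z + 5)) = 38/(2(2z + 5)).
For z > 0 we have 2z + 5 > 2z, so |(-4z + 9)/(2z + 5) + 2| = 38/(2(2z + 5)) < 38/(2·2z) = (19/2)/z.
Thus |(-4z + 9)/(2z + 5) + 2| < eps whenever z > (19/2)/eps.
Take N_0 = (19/2)/eps. If z > N_0 then |(-4z + 9)/(2z + 5) + 2| < (19/2)/z < eps.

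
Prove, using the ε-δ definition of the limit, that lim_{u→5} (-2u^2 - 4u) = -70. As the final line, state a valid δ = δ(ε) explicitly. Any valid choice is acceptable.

Suppose ε > 0. We want δ > 0 such that 0 < |u − 5| < δ implies |(-2u^2 - 4u) + 70| < ε.
(-2u^2 - 4u) + 70 = -2u^2 - 4u + 70 = (u − 5)(-2u - 14).
So |(-2u^2 - 4u) + 70| = |u − 5|·|-2u - 14|.
Require δ ≤ 1. Then |u − 5| < 1 gives |u| < 6, and by the triangle inequality |-2u - 14| ≤ 2·6 + 14 = 26.
Hence |(-2u^2 - 4u) + 70| ≤ 26|u − 5| < ε provided |u − 5| < ε/26.
Choosing δ = min(1, ε/26) ensures both conditions, hence |(-2u^2 - 4u) + 70| < ε.

δ = min(1, ε/26)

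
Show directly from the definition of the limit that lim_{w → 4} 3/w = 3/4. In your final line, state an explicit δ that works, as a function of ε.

Let ε > 0 be given. We seek δ > 0 such that 0 < |w − 4| < δ implies |3/w − (3/4)| < ε.
|3/w − (3/4)| = 3·|4 − w|/(4·|w|) = 3|w − 4|/(4|w|).
Restrict δ ≤ 2. Then |w − 4| < 2 gives |w| > 2, so 4|w| > 8.
Then |3/w − (3/4)| < 3|w − 4|/8, which is < ε when |w − 4| < (8/3)ε.
Take δ = min(2, (8/3)ε). Then 0 < |w − 4| < δ gives both |w − 4| < 2 and |w − 4| < (8/3)ε, so |3/w − (3/4)| < ε.

δ = min(2, (8/3)ε)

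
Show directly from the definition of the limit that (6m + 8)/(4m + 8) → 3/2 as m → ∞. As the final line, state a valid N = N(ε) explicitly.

N = 1/ε

Suppose ε > 0. For m ≥ 1, |(6m + 8)/(4m + 8) − (3/2)| = |-16|/(4(4m + 8)) = 16/(4(4m + 8)).
Since 4m + 8 ≥ 4m for m ≥ 1, this is ≤ 16/(4·4m) = 1/m.
So |(6m + 8)/(4m + 8) − (3/2)| < ε whenever m > 1/ε.
Take N = 1/ε. If m > N then |(6m + 8)/(4m + 8) − (3/2)| ≤ 1/m < ε.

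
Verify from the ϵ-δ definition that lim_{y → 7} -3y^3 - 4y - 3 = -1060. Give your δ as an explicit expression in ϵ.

δ = min(2, ϵ/583)

Let ϵ > 0. We want δ > 0 such that 0 < |y − 7| < δ implies |(-3y^3 - 4y - 3) + 1060| < ϵ.
(-3y^3 - 4y - 3) + 1060 = -3y^3 - 4y + 1057 = (y − 7)(-3y^2 - 21y - 151).
So |(-3y^3 - 4y - 3) + 1060| = |y − 7|·|-3y^2 - 21y - 151|.
Require δ ≤ 2. Then |y − 7| < 2 gives |y| < 9, and by the triangle inequality |-3y^2 - 21y - 151| ≤ 3·9^2 + 21·9 + 151 = 583.
Hence |(-3y^3 - 4y - 3) + 1060| ≤ 583|y − 7| < ϵ provided |y − 7| < ϵ/583.
Choosing δ = min(2, ϵ/583) ensures both conditions, hence |(-3y^3 - 4y - 3) + 1060| < ϵ.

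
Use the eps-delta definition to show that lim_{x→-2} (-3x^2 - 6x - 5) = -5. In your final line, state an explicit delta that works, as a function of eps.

Let eps > 0 be given. We want delta > 0 such that 0 < |x + 2| < delta implies |(-3x^2 - 6x - 5) + 5| < eps.
(-3x^2 - 6x - 5) + 5 = -3x^2 - 6x = (x + 2)(-3x).
So |(-3x^2 - 6x - 5) + 5| = |x + 2|·|-3x|.
Assume first that |x + 2| < 1, so |x| < 3. Then |-3x| ≤ 3·3 = 9.
Hence |(-3x^2 - 6x - 5) + 5| ≤ 9|x + 2| < eps provided |x + 2| < eps/9.
Choosing delta = min(1, eps/9) ensures both conditions, hence |(-3x^2 - 6x - 5) + 5| < eps.

delta = min(1, eps/9)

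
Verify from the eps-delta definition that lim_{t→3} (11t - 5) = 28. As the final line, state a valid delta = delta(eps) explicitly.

delta = eps/11

Fix eps > 0. We need delta > 0 so that 0 < |t − 3| < delta implies |(11t - 5) − 28| < eps.
|(11t - 5) − 28| = |11t - 33| = 11|t − 3|.
So 11|t − 3| < eps exactly when |t − 3| < eps/11.
Take delta = eps/11. If 0 < |t − 3| < delta then |(11t - 5) − 28| = 11|t − 3| < 11·(eps/11) = eps.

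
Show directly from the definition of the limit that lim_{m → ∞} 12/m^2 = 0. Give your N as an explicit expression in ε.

Fix ε > 0. For m ≥ 1, |12/m^2 − 0| = 12/m^2.
12/m^2 < ε ⇔ m^2 > 12/ε ⇔ m > (12/ε)^{1/2}.
Take N = (12/ε)^{1/2}. Then m > N implies 12/m^2 < ε.

N = (12/ε)^{1/2}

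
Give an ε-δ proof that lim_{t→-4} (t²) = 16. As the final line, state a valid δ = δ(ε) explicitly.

δ = min(2, ε/10)

Let ε > 0. We seek δ > 0 with 0 < |t + 4| < δ ⇒ |t² − 16| < ε.
Factor: t² − 16 = (t + 4)(t - 4), so |t² − 16| = |t + 4|·|t - 4|.
Impose δ ≤ 2 so that |t| < 6; then |t - 4| ≤ 10.
Hence |t² − 16| ≤ 10|t + 4|, which is < ε once |t + 4| < ε/10.
Take δ = min(2, ε/10). If 0 < |t + 4| < δ then both bounds hold and |t² − 16| ≤ 10|t + 4| < 10·(ε/10) = ε.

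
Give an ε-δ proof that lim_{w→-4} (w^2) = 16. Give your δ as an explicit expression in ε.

Let ε > 0 be given. We seek δ > 0 with 0 < |w + 4| < δ ⇒ |w^2 − 16| < ε.
Factor: w^2 − 16 = (w + 4)(w - 4), so |w^2 − 16| = |w + 4|·|w - 4|.
Impose δ ≤ 1 so that |w| < 5; then |w - 4| ≤ 9.
Hence |w^2 − 16| ≤ 9|w + 4|, which is < ε once |w + 4| < ε/9.
Take δ = min(1, ε/9). If 0 < |w + 4| < δ then both bounds hold and |w^2 − 16| ≤ 9|w + 4| < 9·(ε/9) = ε.

δ = min(1, ε/9)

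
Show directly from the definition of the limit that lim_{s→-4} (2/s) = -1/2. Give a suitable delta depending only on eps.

Fix eps > 0. We seek delta > 0 such that 0 < |s + 4| < delta implies |2/s + 1/2| < eps.
|2/s + 1/2| = 2·|-4 − s|/(4·|s|) = 2|s + 4|/(4|s|).
Require delta ≤ 2 so that |s| > 4 − 2 = 2, hence 4|s| > 8.
Then |2/s + 1/2| < 2|s + 4|/8, which is < eps when |s + 4| < 4eps.
Take delta = min(2, 4eps). Then 0 < |s + 4| < delta gives both |s + 4| < 2 and |s + 4| < 4eps, so |2/s + 1/2| < eps.

delta = min(2, 4eps)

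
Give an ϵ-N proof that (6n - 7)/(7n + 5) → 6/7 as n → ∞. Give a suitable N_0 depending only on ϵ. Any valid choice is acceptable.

N_0 = (79/49)/ϵ

Fix ϵ > 0. For n ≥ 1, |(6n - 7)/(7n + 5) − (6/7)| = |-79|/(7(7n + 5)) = 79/(7(7n + 5)).
Since 7n + 5 ≥ 7n for n ≥ 1, this is ≤ 79/(7·7n) = (79/49)/n.
So |(6n - 7)/(7n + 5) − (6/7)| < ϵ whenever n > (79/49)/ϵ.
Take N_0 = (79/49)/ϵ. If n > N_0 then |(6n - 7)/(7n + 5) − (6/7)| ≤ (79/49)/n < ϵ.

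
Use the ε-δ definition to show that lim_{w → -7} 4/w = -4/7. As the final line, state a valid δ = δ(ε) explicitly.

Suppose ε > 0. We seek δ > 0 such that 0 < |w + 7| < δ implies |4/w + 4/7| < ε.
|4/w + 4/7| = 4·|-7 − w|/(7·|w|) = 4|w + 7|/(7|w|).
Restrict δ ≤ 7/2. Then |w + 7| < 7/2 gives |w| > 7/2, so 7|w| > 49/2.
Then |4/w + 4/7| < 4|w + 7|/(49/2), which is < ε when |w + 7| < (49/8)ε.
Take δ = min(7/2, (49/8)ε). Then 0 < |w + 7| < δ gives both |w + 7| < 7/2 and |w + 7| < (49/8)ε, so |4/w + 4/7| < ε.

δ = min(7/2, (49/8)ε)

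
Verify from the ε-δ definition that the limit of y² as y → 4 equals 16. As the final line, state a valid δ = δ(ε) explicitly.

δ = min(1, ε/9)

Fix ε > 0. We seek δ > 0 with 0 < |y − 4| < δ ⇒ |y² − 16| < ε.
Factor: y² − 16 = (y − 4)(y + 4), so |y² − 16| = |y − 4|·|y + 4|.
Restrict δ ≤ 1. Then |y − 4| < 1 gives |y| < 5, so by the triangle inequality |y + 4| ≤ 5 + 4 = 9.
Hence |y² − 16| ≤ 9|y − 4|, which is < ε once |y − 4| < ε/9.
Take δ = min(1, ε/9). If 0 < |y − 4| < δ then both bounds hold and |y² − 16| ≤ 9|y − 4| < 9·(ε/9) = ε.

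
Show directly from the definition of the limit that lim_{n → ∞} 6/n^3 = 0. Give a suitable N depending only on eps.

Fix eps > 0. For n ≥ 1, |6/n^3 − 0| = 6/n^3.
6/n^3 < eps ⇔ n^3 > 6/eps ⇔ n > (6/eps)^{1/3}.
Take N = (6/eps)^{1/3}. Then n > N implies 6/n^3 < eps.

N = (6/eps)^{1/3}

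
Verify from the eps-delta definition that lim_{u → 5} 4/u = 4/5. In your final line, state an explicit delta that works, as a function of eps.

delta = min(5/2, (25/8)eps)

Suppose eps > 0. We seek delta > 0 such that 0 < |u − 5| < delta implies |4/u − (4/5)| < eps.
|4/u − (4/5)| = 4·|5 − u|/(5·|u|) = 4|u − 5|/(5|u|).
Restrict delta ≤ 5/2. Then |u − 5| < 5/2 gives |u| > 5/2, so 5|u| > 25/2.
Then |4/u − (4/5)| < 4|u − 5|/(25/2), which is < eps when |u − 5| < (25/8)eps.
Take delta = min(5/2, (25/8)eps). Then 0 < |u − 5| < delta gives both |u − 5| < 5/2 and |u − 5| < (25/8)eps, so |4/u − (4/5)| < eps.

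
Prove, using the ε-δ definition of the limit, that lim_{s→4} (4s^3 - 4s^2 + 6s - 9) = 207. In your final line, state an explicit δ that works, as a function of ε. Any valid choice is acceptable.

Let ε > 0. We want δ > 0 such that 0 < |s − 4| < δ implies |(4s^3 - 4s^2 + 6s - 9) − 207| < ε.
(4s^3 - 4s^2 + 6s - 9) − 207 = 4s^3 - 4s^2 + 6s - 216 = (s − 4)(4s^2 + 12s + 54).
So |(4s^3 - 4s^2 + 6s - 9) − 207| = |s − 4|·|4s^2 + 12s + 54|.
Assume first that |s − 4| < 1, so |s| < 5. Then |4s^2 + 12s + 54| ≤ 4·5^2 + 12·5 + 54 = 214.
Hence |(4s^3 - 4s^2 + 6s - 9) − 207| ≤ 214|s − 4| < ε provided |s − 4| < ε/214.
Choosing δ = min(1, ε/214) ensures both conditions, hence |(4s^3 - 4s^2 + 6s - 9) − 207| < ε.

δ = min(1, ε/214)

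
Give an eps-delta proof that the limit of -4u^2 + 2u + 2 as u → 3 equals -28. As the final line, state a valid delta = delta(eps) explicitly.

Let eps > 0. We want delta > 0 such that 0 < |u − 3| < delta implies |(-4u^2 + 2u + 2) + 28| < eps.
(-4u^2 + 2u + 2) + 28 = -4u^2 + 2u + 30 = (u − 3)(-4u - 10).
So |(-4u^2 + 2u + 2) + 28| = |u − 3|·|-4u - 10|.
Assume first that |u − 3| < 2, so |u| < 5. Then |-4u - 10| ≤ 4·5 + 10 = 30.
Hence |(-4u^2 + 2u + 2) + 28| ≤ 30|u − 3| < eps provided |u − 3| < eps/30.
Take delta = min(2, eps/30). Then 0 < |u − 3| < delta gives both |u − 3| < 2 and |u − 3| < eps/30, so |(-4u^2 + 2u + 2) + 28| < eps.

delta = min(2, eps/30)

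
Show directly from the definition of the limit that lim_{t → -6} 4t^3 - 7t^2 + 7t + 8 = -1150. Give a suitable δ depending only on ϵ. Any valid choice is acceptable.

Fix ϵ > 0. We want δ > 0 such that 0 < |t + 6| < δ implies |(4t^3 - 7t^2 + 7t + 8) + 1150| < ϵ.
(4t^3 - 7t^2 + 7t + 8) + 1150 = 4t^3 - 7t^2 + 7t + 1158 = (t + 6)(4t^2 - 31t + 193).
So |(4t^3 - 7t^2 + 7t + 8) + 1150| = |t + 6|·|4t^2 - 31t + 193|.
Require δ ≤ 1. Then |t + 6| < 1 gives |t| < 7, and by the triangle inequality |4t^2 - 31t + 193| ≤ 4·7^2 + 31·7 + 193 = 606.
Hence |(4t^3 - 7t^2 + 7t + 8) + 1150| ≤ 606|t + 6| < ϵ provided |t + 6| < ϵ/606.
Take δ = min(1, ϵ/606). Then 0 < |t + 6| < δ gives both |t + 6| < 1 and |t + 6| < ϵ/606, so |(4t^3 - 7t^2 + 7t + 8) + 1150| < ϵ.

δ = min(1, ϵ/606)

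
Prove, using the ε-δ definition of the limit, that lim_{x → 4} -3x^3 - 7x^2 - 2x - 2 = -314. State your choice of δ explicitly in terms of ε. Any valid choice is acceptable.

Let ε > 0 be given. We want δ > 0 such that 0 < |x − 4| < δ implies |(-3x^3 - 7x^2 - 2x - 2) + 314| < ε.
(-3x^3 - 7x^2 - 2x - 2) + 314 = -3x^3 - 7x^2 - 2x + 312 = (x − 4)(-3x^2 - 19x - 78).
So |(-3x^3 - 7x^2 - 2x - 2) + 314| = |x − 4|·|-3x^2 - 19x - 78|.
Assume first that |x − 4| < 2, so |x| < 6. Then |-3x^2 - 19x - 78| ≤ 3·6^2 + 19·6 + 78 = 300.
Hence |(-3x^3 - 7x^2 - 2x - 2) + 314| ≤ 300|x − 4| < ε provided |x − 4| < ε/300.
Take δ = min(2, ε/300). Then 0 < |x − 4| < δ gives both |x − 4| < 2 and |x − 4| < ε/300, so |(-3x^3 - 7x^2 - 2x - 2) + 314| < ε.

δ = min(2, ε/300)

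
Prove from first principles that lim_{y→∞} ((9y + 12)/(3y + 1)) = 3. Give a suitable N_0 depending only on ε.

N_0 = 3/ε

Let ε > 0. We seek N_0 > 0 such that y > N_0 implies |(9y + 12)/(3y + 1) − 3| < ε.
(9y + 12)/(3y + 1) − 3 = (3(9y + 12) − 9(3y + 1)) / (3(3y + 1)) = 27/(3(3y + 1)).
For y > 0 we have 3y + 1 > 3y, so |(9y + 12)/(3y + 1) − 3| = 27/(3(3y + 1)) < 27/(3·3y) = 3/y.
Thus |(9y + 12)/(3y + 1) − 3| < ε whenever y > 3/ε.
Take N_0 = 3/ε. If y > N_0 then |(9y + 12)/(3y + 1) − 3| < 3/y < ε.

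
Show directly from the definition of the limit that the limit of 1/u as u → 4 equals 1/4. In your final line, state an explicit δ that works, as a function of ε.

Let ε > 0. We seek δ > 0 such that 0 < |u − 4| < δ implies |1/u − (1/4)| < ε.
|1/u − (1/4)| = |4 − u|/(4·|u|) = |u − 4|/(4|u|).
Require δ ≤ 2 so that |u| > 4 − 2 = 2, hence 4|u| > 8.
Then |1/u − (1/4)| < |u − 4|/8, which is < ε when |u − 4| < 8ε.
Take δ = min(2, 8ε). Then 0 < |u − 4| < δ gives both |u − 4| < 2 and |u − 4| < 8ε, so |1/u − (1/4)| < ε.

δ = min(2, 8ε)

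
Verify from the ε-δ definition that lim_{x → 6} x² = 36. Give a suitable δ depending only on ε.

Fix ε > 0. We seek δ > 0 with 0 < |x − 6| < δ ⇒ |x² − 36| < ε.
Factor: x² − 36 = (x − 6)(x + 6), so |x² − 36| = |x − 6|·|x + 6|.
Impose δ ≤ 1 so that |x| < 7; then |x + 6| ≤ 13.
Hence |x² − 36| ≤ 13|x − 6|, which is < ε once |x − 6| < ε/13.
Take δ = min(1, ε/13). If 0 < |x − 6| < δ then both bounds hold and |x² − 36| ≤ 13|x − 6| < 13·(ε/13) = ε.

δ = min(1, ε/13)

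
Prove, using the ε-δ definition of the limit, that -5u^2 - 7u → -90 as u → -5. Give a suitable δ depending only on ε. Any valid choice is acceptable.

δ = min(1, ε/48)

Suppose ε > 0. We want δ > 0 such that 0 < |u + 5| < δ implies |(-5u^2 - 7u) + 90| < ε.
(-5u^2 - 7u) + 90 = -5u^2 - 7u + 90 = (u + 5)(-5u + 18).
So |(-5u^2 - 7u) + 90| = |u + 5|·|-5u + 18|.
Require δ ≤ 1. Then |u + 5| < 1 gives |u| < 6, and by the triangle inequality |-5u + 18| ≤ 5·6 + 18 = 48.
Hence |(-5u^2 - 7u) + 90| ≤ 48|u + 5| < ε provided |u + 5| < ε/48.
Choosing δ = min(1, ε/48) ensures both conditions, hence |(-5u^2 - 7u) + 90| < ε.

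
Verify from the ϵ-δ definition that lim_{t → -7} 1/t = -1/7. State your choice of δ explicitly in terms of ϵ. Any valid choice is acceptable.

δ = min(7/2, (49/2)ϵ)

Let ϵ > 0. We seek δ > 0 such that 0 < |t + 7| < δ implies |1/t + 1/7| < ϵ.
|1/t + 1/7| = |-7 − t|/(7·|t|) = |t + 7|/(7|t|).
Require δ ≤ 7/2 so that |t| > 7 − 7/2 = 7/2, hence 7|t| > 49/2.
Then |1/t + 1/7| < |t + 7|/(49/2), which is < ϵ when |t + 7| < (49/2)ϵ.
Take δ = min(7/2, (49/2)ϵ). Then 0 < |t + 7| < δ gives both |t + 7| < 7/2 and |t + 7| < (49/2)ϵ, so |1/t + 1/7| < ϵ.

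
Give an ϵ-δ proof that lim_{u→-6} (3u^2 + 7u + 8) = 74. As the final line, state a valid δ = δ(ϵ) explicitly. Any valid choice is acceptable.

δ = min(1, ϵ/32)

Suppose ϵ > 0. We want δ > 0 such that 0 < |u + 6| < δ implies |(3u^2 + 7u + 8) − 74| < ϵ.
(3u^2 + 7u + 8) − 74 = 3u^2 + 7u - 66 = (u + 6)(3u - 11).
So |(3u^2 + 7u + 8) − 74| = |u + 6|·|3u - 11|.
Require δ ≤ 1. Then |u + 6| < 1 gives |u| < 7, and by the triangle inequality |3u - 11| ≤ 3·7 + 11 = 32.
Hence |(3u^2 + 7u + 8) − 74| ≤ 32|u + 6| < ϵ provided |u + 6| < ϵ/32.
Take δ = min(1, ϵ/32). Then 0 < |u + 6| < δ gives both |u + 6| < 1 and |u + 6| < ϵ/32, so |(3u^2 + 7u + 8) − 74| < ϵ.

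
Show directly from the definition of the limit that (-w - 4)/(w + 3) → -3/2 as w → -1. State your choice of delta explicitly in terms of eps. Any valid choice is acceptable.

Suppose eps > 0. We want delta > 0 with 0 < |w + 1| < delta ⇒ |(-w - 4)/(w + 3) + 3/2| < eps.
Combining over a common denominator, (-w - 4)/(w + 3) + 3/2 = [(-w - 4)·2 − (-3)·(w + 3)] / [2·(w + 3)] = 1(w + 1) / (2(w + 3)).
So |(-w - 4)/(w + 3) + 3/2| = |w + 1| / (2·|w + 3|).
Restrict delta ≤ 1. Then |w + 1| < 1 gives |w + 3| = |(w + 1) + 2| ≥ 2 − 1 = 1.
Hence |(-w - 4)/(w + 3) + 3/2| < |w + 1|/(2·1) = (1/2)|w + 1|, which is < eps once |w + 1| < 2eps.
Take delta = min(1, 2eps). Then 0 < |w + 1| < delta forces both bounds, so |(-w - 4)/(w + 3) + 3/2| < eps.

delta = min(1, 2eps)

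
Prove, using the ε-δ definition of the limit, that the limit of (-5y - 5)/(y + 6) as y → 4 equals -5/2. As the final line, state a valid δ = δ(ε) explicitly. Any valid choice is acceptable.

δ = min(5, 2ε)

Suppose ε > 0. We want δ > 0 with 0 < |y − 4| < δ ⇒ |(-5y - 5)/(y + 6) + 5/2| < ε.
Combining over a common denominator, (-5y - 5)/(y + 6) + 5/2 = [(-5y - 5)·10 − (-25)·(y + 6)] / [10·(y + 6)] = -25(y − 4) / (10(y + 6)).
So |(-5y - 5)/(y + 6) + 5/2| = 25|y − 4| / (10·|y + 6|).
Restrict δ ≤ 5. Then |y − 4| < 5 gives |y + 6| = |(y − 4) + 10| ≥ 10 − 5 = 5.
Hence |(-5y - 5)/(y + 6) + 5/2| < 25|y − 4|/(10·5) = (1/2)|y − 4|, which is < ε once |y − 4| < 2ε.
Take δ = min(5, 2ε). Then 0 < |y − 4| < δ forces both bounds, so |(-5y - 5)/(y + 6) + 5/2| < ε.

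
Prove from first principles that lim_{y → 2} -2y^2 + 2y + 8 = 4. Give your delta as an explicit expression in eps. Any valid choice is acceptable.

Let eps > 0 be given. We want delta > 0 such that 0 < |y − 2| < delta implies |(-2y^2 + 2y + 8) − 4| < eps.
(-2y^2 + 2y + 8) − 4 = -2y^2 + 2y + 4 = (y − 2)(-2y - 2).
So |(-2y^2 + 2y + 8) − 4| = |y − 2|·|-2y - 2|.
Require delta ≤ 1. Then |y − 2| < 1 gives |y| < 3, and by the triangle inequality |-2y - 2| ≤ 2·3 + 2 = 8.
Hence |(-2y^2 + 2y + 8) − 4| ≤ 8|y − 2| < eps provided |y − 2| < eps/8.
Choosing delta = min(1, eps/8) ensures both conditions, hence |(-2y^2 + 2y + 8) − 4| < eps.

delta = min(1, eps/8)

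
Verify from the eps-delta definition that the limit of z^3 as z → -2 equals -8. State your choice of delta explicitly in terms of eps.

delta = min(1, eps/19)

Suppose eps > 0. We seek delta > 0 with 0 < |z + 2| < delta ⇒ |z^3 + 8| < eps.
Factor: z^3 + 8 = (z + 2)(z^2 - 2z + 4), so |z^3 + 8| = |z + 2|·|z^2 - 2z + 4|.
Impose delta ≤ 1 so that |z| < 3; then |z^2 - 2z + 4| ≤ 19.
Hence |z^3 + 8| ≤ 19|z + 2|, which is < eps once |z + 2| < eps/19.
Take delta = min(1, eps/19). If 0 < |z + 2| < delta then both bounds hold and |z^3 + 8| ≤ 19|z + 2| < 19·(eps/19) = eps.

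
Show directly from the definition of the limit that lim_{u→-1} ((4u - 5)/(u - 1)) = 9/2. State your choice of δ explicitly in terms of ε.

δ = min(1, 2ε)

Fix ε > 0. We want δ > 0 with 0 < |u + 1| < δ ⇒ |(4u - 5)/(u - 1) − (9/2)| < ε.
Combining over a common denominator, (4u - 5)/(u - 1) − (9/2) = [(4u - 5)·(-2) − (-9)·(u - 1)] / [(-2)·(u - 1)] = 1(u + 1) / ((-2)(u - 1)).
So |(4u - 5)/(u - 1) − (9/2)| = |u + 1| / (2·|u − 1|).
Require δ ≤ 1, so |u − 1| ≥ |-2| − |u + 1| > 2 − 1 = 1.
Hence |(4u - 5)/(u - 1) − (9/2)| < |u + 1|/(2·1) = (1/2)|u + 1|, which is < ε once |u + 1| < 2ε.
Take δ = min(1, 2ε). Then 0 < |u + 1| < δ forces both bounds, so |(4u - 5)/(u - 1) − (9/2)| < ε.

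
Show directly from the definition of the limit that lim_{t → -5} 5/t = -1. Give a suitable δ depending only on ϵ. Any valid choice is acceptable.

Suppose ϵ > 0. We seek δ > 0 such that 0 < |t + 5| < δ implies |5/t + 1| < ϵ.
|5/t + 1| = 5·|-5 − t|/(5·|t|) = 5|t + 5|/(5|t|).
Require δ ≤ 5/2 so that |t| > 5 − 5/2 = 5/2, hence 5|t| > 25/2.
Then |5/t + 1| < 5|t + 5|/(25/2), which is < ϵ when |t + 5| < (5/2)ϵ.
Take δ = min(5/2, (5/2)ϵ). Then 0 < |t + 5| < δ gives both |t + 5| < 5/2 and |t + 5| < (5/2)ϵ, so |5/t + 1| < ϵ.

δ = min(5/2, (5/2)ϵ)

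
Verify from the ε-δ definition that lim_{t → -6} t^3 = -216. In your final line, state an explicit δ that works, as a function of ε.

Fix ε > 0. We seek δ > 0 with 0 < |t + 6| < δ ⇒ |t^3 + 216| < ε.
Factor: t^3 + 216 = (t + 6)(t^2 - 6t + 36), so |t^3 + 216| = |t + 6|·|t^2 - 6t + 36|.
Impose δ ≤ 1 so that |t| < 7; then |t^2 - 6t + 36| ≤ 127.
Hence |t^3 + 216| ≤ 127|t + 6|, which is < ε once |t + 6| < ε/127.
Take δ = min(1, ε/127). If 0 < |t + 6| < δ then both bounds hold and |t^3 + 216| ≤ 127|t + 6| < 127·(ε/127) = ε.

δ = min(1, ε/127)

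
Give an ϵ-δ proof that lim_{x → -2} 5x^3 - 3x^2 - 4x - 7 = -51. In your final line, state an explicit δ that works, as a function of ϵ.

δ = min(2, ϵ/154)

Fix ϵ > 0. We want δ > 0 such that 0 < |x + 2| < δ implies |(5x^3 - 3x^2 - 4x - 7) + 51| < ϵ.
(5x^3 - 3x^2 - 4x - 7) + 51 = 5x^3 - 3x^2 - 4x + 44 = (x + 2)(5x^2 - 13x + 22).
So |(5x^3 - 3x^2 - 4x - 7) + 51| = |x + 2|·|5x^2 - 13x + 22|.
Require δ ≤ 2. Then |x + 2| < 2 gives |x| < 4, and by the triangle inequality |5x^2 - 13x + 22| ≤ 5·4^2 + 13·4 + 22 = 154.
Hence |(5x^3 - 3x^2 - 4x - 7) + 51| ≤ 154|x + 2| < ϵ provided |x + 2| < ϵ/154.
Choosing δ = min(2, ϵ/154) ensures both conditions, hence |(5x^3 - 3x^2 - 4x - 7) + 51| < ϵ.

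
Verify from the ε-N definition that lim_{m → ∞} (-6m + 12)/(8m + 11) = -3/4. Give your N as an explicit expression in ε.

Suppose ε > 0. For m ≥ 1, |(-6m + 12)/(8m + 11) + 3/4| = |162|/(8(8m + 11)) = 162/(8(8m + 11)).
Since 8m + 11 ≥ 8m for m ≥ 1, this is ≤ 162/(8·8m) = (81/32)/m.
So |(-6m + 12)/(8m + 11) + 3/4| < ε whenever m > (81/32)/ε.
Take N = (81/32)/ε. If m > N then |(-6m + 12)/(8m + 11) + 3/4| ≤ (81/32)/m < ε.

N = (81/32)/ε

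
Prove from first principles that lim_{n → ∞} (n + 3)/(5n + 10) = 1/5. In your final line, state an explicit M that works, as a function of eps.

M = (1/5)/eps

Let eps > 0. For n ≥ 1, |(n + 3)/(5n + 10) − (1/5)| = |5|/(5(5n + 10)) = 5/(5(5n + 10)).
Since 5n + 10 ≥ 5n for n ≥ 1, this is ≤ 5/(5·5n) = (1/5)/n.
So |(n + 3)/(5n + 10) − (1/5)| < eps whenever n > (1/5)/eps.
Take M = (1/5)/eps. If n > M then |(n + 3)/(5n + 10) − (1/5)| ≤ (1/5)/n < eps.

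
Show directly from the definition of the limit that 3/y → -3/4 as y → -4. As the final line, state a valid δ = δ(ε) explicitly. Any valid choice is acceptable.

Let ε > 0. We seek δ > 0 such that 0 < |y + 4| < δ implies |3/y + 3/4| < ε.
|3/y + 3/4| = 3·|-4 − y|/(4·|y|) = 3|y + 4|/(4|y|).
Restrict δ ≤ 2. Then |y + 4| < 2 gives |y| > 2, so 4|y| > 8.
Then |3/y + 3/4| < 3|y + 4|/8, which is < ε when |y + 4| < (8/3)ε.
Take δ = min(2, (8/3)ε). Then 0 < |y + 4| < δ gives both |y + 4| < 2 and |y + 4| < (8/3)ε, so |3/y + 3/4| < ε.

δ = min(2, (8/3)ε)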